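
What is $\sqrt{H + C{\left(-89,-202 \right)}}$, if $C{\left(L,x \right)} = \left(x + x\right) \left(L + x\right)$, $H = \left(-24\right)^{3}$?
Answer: $2 \sqrt{25935} \approx 322.09$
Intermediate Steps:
$H = -13824$
$C{\left(L,x \right)} = 2 x \left(L + x\right)$
$\sqrt{H + C{\left(-89,-202 \right)}} = \sqrt{-13824 + 2 \left(-202\right) \left(-89 - 202\right)} = \sqrt{-13824 + 2 \left(-202\right) \left(-291\right)} = \sqrt{-13824 + 117564} = \sqrt{103740} = 2 \sqrt{25935}$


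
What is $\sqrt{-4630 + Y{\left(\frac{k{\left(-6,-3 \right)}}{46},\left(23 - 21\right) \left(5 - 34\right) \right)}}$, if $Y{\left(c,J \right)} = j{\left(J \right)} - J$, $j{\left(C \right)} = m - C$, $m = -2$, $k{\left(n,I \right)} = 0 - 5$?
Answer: $2 i \sqrt{1129} \approx 67.201 i$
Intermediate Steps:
$k{\left(n,I \right)} = -5$ ($k{\left(n,I \right)} = 0 - 5 = -5$)
$j{\left(C \right)} = -2 - C$
$Y{\left(c,J \right)} = -2 - 2 J$ ($Y{\left(c,J \right)} = \left(-2 - J\right) - J = -2 - 2 J$)
$\sqrt{-4630 + Y{\left(\frac{k{\left(-6,-3 \right)}}{46},\left(23 - 21\right) \left(5 - 34\right) \right)}} = \sqrt{-4630 - \left(2 + 2 \left(23 - 21\right) \left(5 - 34\right)\right)} = \sqrt{-4630 - \left(2 + 2 \cdot 2 \left(-29\right)\right)} = \sqrt{-4630 - -114} = \sqrt{-4630 + \left(-2 + 116\right)} = \sqrt{-4630 + 114} = \sqrt{-4516} = 2 i \sqrt{1129}$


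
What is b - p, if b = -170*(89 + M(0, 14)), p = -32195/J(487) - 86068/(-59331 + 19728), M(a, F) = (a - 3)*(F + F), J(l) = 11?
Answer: 903783787/435633 ≈ 2074.6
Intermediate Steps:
M(a, F) = 2*F*(-3 + a) (M(a, F) = (-3 + a)*(2*F) = 2*F*(-3 + a))
p = -1274071837/435633 (p = -32195/11 - 86068/(-59331 + 19728) = -32195*1/11 - 86068/(-39603) = -32195/11 - 86068*(-1/39603) = -32195/11 + 86068/39603 = -1274071837/435633 ≈ -2924.6)
b = -850 (b = -170*(89 + 2*14*(-3 + 0)) = -170*(89 + 2*14*(-3)) = -170*(89 - 84) = -170*5 = -850)
b - p = -850 - 1*(-1274071837/435633) = -850 + 1274071837/435633 = 903783787/435633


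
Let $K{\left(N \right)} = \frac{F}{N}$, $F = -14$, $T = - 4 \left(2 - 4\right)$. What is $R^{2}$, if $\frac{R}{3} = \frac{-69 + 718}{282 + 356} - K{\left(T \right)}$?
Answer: $\frac{927369}{13456} \approx 68.919$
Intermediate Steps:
$T = 8$ ($T = \left(-4\right) \left(-2\right) = 8$)
$K{\left(N \right)} = - \frac{14}{N}$
$R = \frac{963}{116}$ ($R = 3 \left(\frac{-69 + 718}{282 + 356} - - \frac{14}{8}\right) = 3 \left(\frac{649}{638} - \left(-14\right) \frac{1}{8}\right) = 3 \left(649 \cdot \frac{1}{638} - - \frac{7}{4}\right) = 3 \left(\frac{59}{58} + \frac{7}{4}\right) = 3 \cdot \frac{321}{116} = \frac{963}{116} \approx 8.3017$)
$R^{2} = \left(\frac{963}{116}\right)^{2} = \frac{927369}{13456}$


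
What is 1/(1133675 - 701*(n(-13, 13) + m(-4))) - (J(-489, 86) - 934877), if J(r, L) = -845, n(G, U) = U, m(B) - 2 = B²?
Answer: 1040470463569/1111944 ≈ 9.3572e+5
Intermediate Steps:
m(B) = 2 + B²
1/(1133675 - 701*(n(-13, 13) + m(-4))) - (J(-489, 86) - 934877) = 1/(1133675 - 701*(13 + (2 + (-4)²))) - (-845 - 934877) = 1/(1133675 - 701*(13 + (2 + 16))) - 1*(-935722) = 1/(1133675 - 701*(13 + 18)) + 935722 = 1/(1133675 - 701*31) + 935722 = 1/(1133675 - 21731) + 935722 = 1/1111944 + 935722 = 1040470463569/1111944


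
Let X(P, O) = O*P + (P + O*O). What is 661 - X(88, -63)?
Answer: 2148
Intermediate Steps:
X(P, O) = P + O² + O*P (X(P, O) = O*P + (P + O²) = P + O² + O*P)
661 - X(88, -63) = 661 - (88 + (-63)² - 63*88) = 661 - (88 + 3969 - 5544) = 661 - 1*(-1487) = 661 + 1487 = 2148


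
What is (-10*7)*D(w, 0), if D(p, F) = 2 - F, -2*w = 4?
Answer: -140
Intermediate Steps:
w = -2 (w = -½*4 = -2)
(-10*7)*D(w, 0) = (-10*7)*(2 - 1*0) = -70*(2 + 0) = -70*2 = -140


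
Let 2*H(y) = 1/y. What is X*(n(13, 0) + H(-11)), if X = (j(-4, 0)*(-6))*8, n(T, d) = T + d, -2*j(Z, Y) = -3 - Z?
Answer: 3420/11 ≈ 310.91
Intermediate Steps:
j(Z, Y) = 3/2 + Z/2 (j(Z, Y) = -(-3 - Z)/2 = 3/2 + Z/2)
H(y) = 1/(2*y)
X = 24 (X = ((3/2 + (½)*(-4))*(-6))*8 = ((3/2 - 2)*(-6))*8 = -½*(-6)*8 = 3*8 = 24)
X*(n(13, 0) + H(-11)) = 24*((13 + 0) + (½)/(-11)) = 24*(13 + (½)*(-1/11)) = 24*(13 - 1/22) = 24*(285/22) = 3420/11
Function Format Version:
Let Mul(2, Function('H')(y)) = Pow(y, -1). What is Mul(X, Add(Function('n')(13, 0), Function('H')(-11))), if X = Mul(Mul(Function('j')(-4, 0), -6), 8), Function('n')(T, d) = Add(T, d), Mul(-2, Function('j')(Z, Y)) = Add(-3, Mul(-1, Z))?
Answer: Rational(3420, 11) ≈ 310.91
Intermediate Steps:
Function('j')(Z, Y) = Add(Rational(3, 2), Mul(Rational(1, 2), Z)) (Function('j')(Z, Y) = Mul(Rational(-1, 2), Add(-3, Mul(-1, Z))) = Add(Rational(3, 2), Mul(Rational(1, 2), Z)))
Function('H')(y) = Mul(Rational(1, 2), Pow(y, -1))
X = 24 (X = Mul(Mul(Add(Rational(3, 2), Mul(Rational(1, 2), -4)), -6), 8) = Mul(Mul(Add(Rational(3, 2), -2), -6), 8) = Mul(Mul(Rational(-1, 2), -6), 8) = Mul(3, 8) = 24)
Mul(X, Add(Function('n')(13, 0), Function('H')(-11))) = Mul(24, Add(Add(13, 0), Mul(Rational(1, 2), Pow(-11, -1)))) = Mul(24, Add(13, Mul(Rational(1, 2), Rational(-1, 11)))) = Mul(24, Add(13, Rational(-1, 22))) = Mul(24, Rational(285, 22)) = Rational(3420, 11)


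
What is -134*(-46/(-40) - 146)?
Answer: 194099/10 ≈ 19410.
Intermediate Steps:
-134*(-46/(-40) - 146) = -134*(-46*(-1/40) - 146) = -134*(23/20 - 146) = -134*(-2897/20) = 194099/10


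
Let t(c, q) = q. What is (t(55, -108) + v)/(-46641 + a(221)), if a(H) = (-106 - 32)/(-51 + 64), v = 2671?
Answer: -33319/606471 ≈ -0.054939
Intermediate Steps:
a(H) = -138/13
(t(55, -108) + v)/(-46641 + a(221)) = (-108 + 2671)/(-46641 - 138/13) = 2563/(-606471/13) = 2563*(-13/606471) = -33319/606471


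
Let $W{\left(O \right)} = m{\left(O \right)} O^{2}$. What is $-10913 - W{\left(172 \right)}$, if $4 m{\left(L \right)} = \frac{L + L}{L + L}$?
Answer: $-18309$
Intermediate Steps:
$m{\left(L \right)} = \frac{1}{4}$ ($m{\left(L \right)} = \frac{\left(L + L\right) \frac{1}{L + L}}{4} = \frac{2 L \frac{1}{2 L}}{4} = \frac{1}{4} \cdot 1 = \frac{1}{4}$)
$W{\left(O \right)} = \frac{O^{2}}{4}$
$-10913 - W{\left(172 \right)} = -10913 - \frac{172^{2}}{4} = -10913 - \frac{1}{4} \cdot 29584 = -10913 - 7396 = -18309$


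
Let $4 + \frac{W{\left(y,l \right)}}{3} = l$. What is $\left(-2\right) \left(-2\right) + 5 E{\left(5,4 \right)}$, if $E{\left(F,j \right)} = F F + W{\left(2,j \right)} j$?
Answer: $129$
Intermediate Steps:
$W{\left(y,l \right)} = -12 + 3 l$
$E{\left(F,j \right)} = F^{2} + j \left(-12 + 3 j\right)$ ($E{\left(F,j \right)} = F F + \left(-12 + 3 j\right) j = F^{2} + j \left(-12 + 3 j\right)$)
$\left(-2\right) \left(-2\right) + 5 E{\left(5,4 \right)} = \left(-2\right) \left(-2\right) + 5 \left(5^{2} + 3 \cdot 4 \left(-4 + 4\right)\right) = 4 + 5 \left(25 + 3 \cdot 4 \cdot 0\right) = 4 + 5 \left(25 + 0\right) = 4 + 5 \cdot 25 = 4 + 125 = 129$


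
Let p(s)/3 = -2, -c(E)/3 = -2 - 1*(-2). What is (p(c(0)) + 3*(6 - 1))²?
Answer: 81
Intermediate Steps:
c(E) = 0 (c(E) = -3*(-2 - 1*(-2)) = -3*(-2 + 2) = -3*0 = 0)
p(s) = -6 (p(s) = 3*(-2) = -6)
(p(c(0)) + 3*(6 - 1))² = (-6 + 3*(6 - 1))² = (-6 + 3*5)² = (-6 + 15)² = 9² = 81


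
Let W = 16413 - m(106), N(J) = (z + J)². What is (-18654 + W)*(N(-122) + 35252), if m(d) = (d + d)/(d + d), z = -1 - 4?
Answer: -115196202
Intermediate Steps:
z = -5
m(d) = 1 (m(d) = (2*d)/((2*d)) = (2*d)*(1/(2*d)) = 1)
N(J) = (-5 + J)²
W = 16412 (W = 16413 - 1*1 = 16413 - 1 = 16412)
(-18654 + W)*(N(-122) + 35252) = (-18654 + 16412)*((-5 - 122)² + 35252) = -2242*((-127)² + 35252) = -2242*(16129 + 35252) = -2242*51381 = -115196202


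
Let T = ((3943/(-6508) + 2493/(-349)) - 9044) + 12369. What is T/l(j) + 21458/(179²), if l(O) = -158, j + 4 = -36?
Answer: -233710656797021/11498365781576 ≈ -20.326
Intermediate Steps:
j = -40 (j = -4 - 36 = -40)
T = 7534445349/2271292 (T = ((3943*(-1/6508) + 2493*(-1/349)) - 9044) + 12369 = ((-3943/6508 - 2493/349) - 9044) + 12369 = (-17600551/2271292 - 9044) + 12369 = -20559165399/2271292 + 12369 = 7534445349/2271292 ≈ 3317.3)
T/l(j) + 21458/(179²) = (7534445349/2271292)/(-158) + 21458/(179²) = (7534445349/2271292)*(-1/158) + 21458/32041 = -7534445349/358864136 + 21458*(1/32041) = -7534445349/358864136 + 21458/32041 = -233710656797021/11498365781576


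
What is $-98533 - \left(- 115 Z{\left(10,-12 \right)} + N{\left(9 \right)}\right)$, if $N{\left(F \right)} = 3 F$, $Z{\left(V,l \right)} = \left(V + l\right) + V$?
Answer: $-97640$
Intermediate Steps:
$Z{\left(V,l \right)} = l + 2 V$
$-98533 - \left(- 115 Z{\left(10,-12 \right)} + N{\left(9 \right)}\right) = -98533 - \left(- 115 \left(-12 + 2 \cdot 10\right) + 3 \cdot 9\right) = -98533 - \left(- 115 \left(-12 + 20\right) + 27\right) = -98533 - \left(\left(-115\right) 8 + 27\right) = -98533 - \left(-920 + 27\right) = -98533 - -893 = -98533 + 893 = -97640$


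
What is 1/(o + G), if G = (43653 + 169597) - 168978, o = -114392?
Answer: -1/70120 ≈ -1.4261e-5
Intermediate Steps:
G = 44272 (G = 213250 - 168978 = 44272)
1/(o + G) = 1/(-114392 + 44272) = 1/(-70120) = -1/70120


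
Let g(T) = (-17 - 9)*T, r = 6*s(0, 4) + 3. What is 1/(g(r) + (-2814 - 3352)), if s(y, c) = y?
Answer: -1/6244 ≈ -0.00016015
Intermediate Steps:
r = 3 (r = 6*0 + 3 = 0 + 3 = 3)
g(T) = -26*T
1/(g(r) + (-2814 - 3352)) = 1/(-26*3 + (-2814 - 3352)) = 1/(-78 - 6166) = 1/(-6244) = -1/6244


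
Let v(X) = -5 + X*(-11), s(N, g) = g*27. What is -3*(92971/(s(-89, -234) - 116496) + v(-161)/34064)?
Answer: 737518655/348628008 ≈ 2.1155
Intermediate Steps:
s(N, g) = 27*g
v(X) = -5 - 11*X
-3*(92971/(s(-89, -234) - 116496) + v(-161)/34064) = -3*(92971/(27*(-234) - 116496) + (-5 - 11*(-161))/34064) = -3*(92971/(-6318 - 116496) + (-5 + 1771)*(1/34064)) = -3*(92971/(-122814) + 1766*(1/34064)) = -3*(92971*(-1/122814) + 883/17032) = -3*(-92971/122814 + 883/17032) = -3*(-737518655/1045884024) = 737518655/348628008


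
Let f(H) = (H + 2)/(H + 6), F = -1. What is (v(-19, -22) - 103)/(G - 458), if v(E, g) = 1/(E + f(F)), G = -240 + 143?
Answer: 3229/17390 ≈ 0.18568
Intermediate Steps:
f(H) = (2 + H)/(6 + H)
G = -97
v(E, g) = 1/(⅕ + E) (v(E, g) = 1/(E + (2 - 1)/(6 - 1)) = 1/(E + 1/5) = 1/(E + (⅕)*1) = 1/(E + ⅕) = 1/(⅕ + E))
(v(-19, -22) - 103)/(G - 458) = (5/(1 + 5*(-19)) - 103)/(-97 - 458) = (5/(1 - 95) - 103)/(-555) = (5/(-94) - 103)*(-1/555) = (5*(-1/94) - 103)*(-1/555) = (-5/94 - 103)*(-1/555) = -9687/94*(-1/555) = 3229/17390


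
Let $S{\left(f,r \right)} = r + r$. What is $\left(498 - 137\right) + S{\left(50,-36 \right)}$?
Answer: $289$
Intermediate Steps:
$S{\left(f,r \right)} = 2 r$
$\left(498 - 137\right) + S{\left(50,-36 \right)} = \left(498 - 137\right) + 2 \left(-36\right) = \left(498 - 137\right) - 72 = 361 - 72 = 289$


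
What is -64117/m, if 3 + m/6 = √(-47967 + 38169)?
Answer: 64117/19614 + 64117*I*√9798/58842 ≈ 3.2689 + 107.86*I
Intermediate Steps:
m = -18 + 6*I*√9798 (m = -18 + 6*√(-47967 + 38169) = -18 + 6*√(-9798) = -18 + 6*(I*√9798) = -18 + 6*I*√9798 ≈ -18.0 + 593.91*I)
-64117/m = -64117/(-18 + 6*I*√9798)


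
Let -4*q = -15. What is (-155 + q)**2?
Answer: 366025/16 ≈ 22877.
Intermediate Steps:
q = 15/4 (q = -1/4*(-15) = 15/4 ≈ 3.7500)
(-155 + q)**2 = (-155 + 15/4)**2 = (-605/4)**2 = 366025/16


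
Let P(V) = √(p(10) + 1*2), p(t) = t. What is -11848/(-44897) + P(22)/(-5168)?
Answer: 11848/44897 - √3/2584 ≈ 0.26322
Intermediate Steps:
P(V) = 2*√3 (P(V) = √(10 + 1*2) = √(10 + 2) = √12 = 2*√3)
-11848/(-44897) + P(22)/(-5168) = -11848/(-44897) + (2*√3)/(-5168) = -11848*(-1/44897) + (2*√3)*(-1/5168) = 11848/44897 - √3/2584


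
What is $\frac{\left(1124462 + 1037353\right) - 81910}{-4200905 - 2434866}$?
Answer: $- \frac{2079905}{6635771} \approx -0.31344$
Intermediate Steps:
$\frac{\left(1124462 + 1037353\right) - 81910}{-4200905 - 2434866} = \frac{2161815 - 81910}{-6635771} = 2079905 \left(- \frac{1}{6635771}\right) = - \frac{2079905}{6635771}$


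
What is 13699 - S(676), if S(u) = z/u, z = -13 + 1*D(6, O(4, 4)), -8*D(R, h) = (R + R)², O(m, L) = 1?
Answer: 9260555/676 ≈ 13699.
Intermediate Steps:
D(R, h) = -R²/2 (D(R, h) = -(R + R)²/8 = -4*R²/8 = -R²/2)
z = -31 (z = -13 + 1*(-½*6²) = -13 + 1*(-½*36) = -13 + 1*(-18) = -13 - 18 = -31)
S(u) = -31/u
13699 - S(676) = 13699 - (-31)/676 = 13699 - 1*(-31/676) = 13699 + 31/676 = 9260555/676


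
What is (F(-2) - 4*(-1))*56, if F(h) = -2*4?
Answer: -224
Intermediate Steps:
F(h) = -8
(F(-2) - 4*(-1))*56 = (-8 - 4*(-1))*56 = (-8 + 4)*56 = -4*56 = -224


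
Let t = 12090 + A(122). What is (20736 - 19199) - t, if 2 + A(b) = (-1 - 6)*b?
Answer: -9697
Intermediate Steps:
A(b) = -2 - 7*b (A(b) = -2 + (-1 - 6)*b = -2 - 7*b)
t = 11234 (t = 12090 + (-2 - 7*122) = 12090 + (-2 - 854) = 12090 - 856 = 11234)
(20736 - 19199) - t = (20736 - 19199) - 1*11234 = 1537 - 11234 = -9697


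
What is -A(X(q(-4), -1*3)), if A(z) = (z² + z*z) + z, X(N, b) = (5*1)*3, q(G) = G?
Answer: -465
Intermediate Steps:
X(N, b) = 15 (X(N, b) = 5*3 = 15)
A(z) = z + 2*z² (A(z) = (z² + z²) + z = 2*z² + z = z + 2*z²)
-A(X(q(-4), -1*3)) = -15*(1 + 2*15) = -15*(1 + 30) = -15*31 = -1*465 = -465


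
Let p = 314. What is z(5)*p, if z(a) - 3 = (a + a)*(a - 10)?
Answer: -14758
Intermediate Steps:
z(a) = 3 + 2*a*(-10 + a) (z(a) = 3 + (a + a)*(a - 10) = 3 + (2*a)*(-10 + a) = 3 + 2*a*(-10 + a))
z(5)*p = (3 - 20*5 + 2*5²)*314 = (3 - 100 + 2*25)*314 = (3 - 100 + 50)*314 = -47*314 = -14758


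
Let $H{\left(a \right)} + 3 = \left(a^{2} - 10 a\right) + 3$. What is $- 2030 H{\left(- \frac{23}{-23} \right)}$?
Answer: $18270$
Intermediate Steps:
$H{\left(a \right)} = a^{2} - 10 a$ ($H{\left(a \right)} = -3 + \left(\left(a^{2} - 10 a\right) + 3\right) = -3 + \left(3 + a^{2} - 10 a\right) = a^{2} - 10 a$)
$- 2030 H{\left(- \frac{23}{-23} \right)} = - 2030 - \frac{23}{-23} \left(-10 - \frac{23}{-23}\right) = - 2030 \left(-23\right) \left(- \frac{1}{23}\right) \left(-10 - -1\right) = - 2030 \cdot 1 \left(-10 + 1\right) = - 2030 \cdot 1 \left(-9\right) = \left(-2030\right) \left(-9\right) = 18270$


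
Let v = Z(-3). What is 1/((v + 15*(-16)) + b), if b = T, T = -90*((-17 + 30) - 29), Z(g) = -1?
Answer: 1/1199 ≈ 0.00083403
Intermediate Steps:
v = -1
T = 1440 (T = -90*(13 - 29) = -90*(-16) = 1440)
b = 1440
1/((v + 15*(-16)) + b) = 1/((-1 + 15*(-16)) + 1440) = 1/((-1 - 240) + 1440) = 1/(-241 + 1440) = 1/1199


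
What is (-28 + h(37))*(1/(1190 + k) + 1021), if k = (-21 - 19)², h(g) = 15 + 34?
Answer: 19940137/930 ≈ 21441.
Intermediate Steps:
h(g) = 49
k = 1600 (k = (-40)² = 1600)
(-28 + h(37))*(1/(1190 + k) + 1021) = (-28 + 49)*(1/(1190 + 1600) + 1021) = 21*(1/2790 + 1021) = 21*(2848591/2790) = 19940137/930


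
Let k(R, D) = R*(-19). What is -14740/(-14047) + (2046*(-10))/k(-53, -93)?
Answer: -24778040/1285939 ≈ -19.268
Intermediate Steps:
k(R, D) = -19*R
-14740/(-14047) + (2046*(-10))/k(-53, -93) = -14740/(-14047) + (2046*(-10))/((-19*(-53))) = -14740*(-1/14047) - 20460/1007 = 1340/1277 - 20460*1/1007 = 1340/1277 - 20460/1007 = -24778040/1285939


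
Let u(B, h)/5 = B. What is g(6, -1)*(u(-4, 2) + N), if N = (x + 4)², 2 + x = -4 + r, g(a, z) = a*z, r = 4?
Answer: 96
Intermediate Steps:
u(B, h) = 5*B
x = -2 (x = -2 + (-4 + 4) = -2 + 0 = -2)
N = 4 (N = (-2 + 4)² = 2² = 4)
g(6, -1)*(u(-4, 2) + N) = (6*(-1))*(5*(-4) + 4) = -6*(-20 + 4) = -6*(-16) = 96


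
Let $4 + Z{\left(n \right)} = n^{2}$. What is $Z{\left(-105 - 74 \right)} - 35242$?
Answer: $-3205$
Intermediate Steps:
$Z{\left(n \right)} = -4 + n^{2}$
$Z{\left(-105 - 74 \right)} - 35242 = \left(-4 + \left(-105 - 74\right)^{2}\right) - 35242 = \left(-4 + \left(-179\right)^{2}\right) - 35242 = \left(-4 + 32041\right) - 35242 = 32037 - 35242 = -3205$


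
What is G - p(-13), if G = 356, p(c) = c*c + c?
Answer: 200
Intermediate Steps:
p(c) = c + c² (p(c) = c² + c = c + c²)
G - p(-13) = 356 - (-13)*(1 - 13) = 356 - (-13)*(-12) = 356 - 1*156 = 356 - 156 = 200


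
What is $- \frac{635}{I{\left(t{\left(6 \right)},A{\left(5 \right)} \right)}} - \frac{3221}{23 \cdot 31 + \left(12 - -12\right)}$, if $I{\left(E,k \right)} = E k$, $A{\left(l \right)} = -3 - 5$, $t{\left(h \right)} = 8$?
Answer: $\frac{261851}{47168} \approx 5.5515$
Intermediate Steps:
$A{\left(l \right)} = -8$
$- \frac{635}{I{\left(t{\left(6 \right)},A{\left(5 \right)} \right)}} - \frac{3221}{23 \cdot 31 + \left(12 - -12\right)} = - \frac{635}{8 \left(-8\right)} - \frac{3221}{23 \cdot 31 + \left(12 - -12\right)} = - \frac{635}{-64} - \frac{3221}{713 + \left(12 + 12\right)} = \left(-635\right) \left(- \frac{1}{64}\right) - \frac{3221}{713 + 24} = \frac{635}{64} - \frac{3221}{737} = \frac{261851}{47168}$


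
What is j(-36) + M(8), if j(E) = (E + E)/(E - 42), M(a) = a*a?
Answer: 844/13 ≈ 64.923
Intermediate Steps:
M(a) = a**2
j(E) = 2*E/(-42 + E) (j(E) = (2*E)/(-42 + E) = 2*E/(-42 + E))
j(-36) + M(8) = 2*(-36)/(-42 - 36) + 8**2 = 2*(-36)/(-78) + 64 = 2*(-36)*(-1/78) + 64 = 12/13 + 64 = 844/13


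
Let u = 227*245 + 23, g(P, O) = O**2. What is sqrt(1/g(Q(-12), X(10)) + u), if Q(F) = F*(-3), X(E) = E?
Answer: sqrt(5563801)/10 ≈ 235.88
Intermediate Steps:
Q(F) = -3*F
u = 55638 (u = 55615 + 23 = 55638)
sqrt(1/g(Q(-12), X(10)) + u) = sqrt(1/(10**2) + 55638) = sqrt(1/100 + 55638) = sqrt(5563801/100) = sqrt(5563801)/10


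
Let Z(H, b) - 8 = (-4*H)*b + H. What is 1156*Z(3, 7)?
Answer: -84388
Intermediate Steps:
Z(H, b) = 8 + H - 4*H*b (Z(H, b) = 8 + ((-4*H)*b + H) = 8 + (-4*H*b + H) = 8 + (H - 4*H*b) = 8 + H - 4*H*b)
1156*Z(3, 7) = 1156*(8 + 3 - 4*3*7) = 1156*(8 + 3 - 84) = 1156*(-73) = -84388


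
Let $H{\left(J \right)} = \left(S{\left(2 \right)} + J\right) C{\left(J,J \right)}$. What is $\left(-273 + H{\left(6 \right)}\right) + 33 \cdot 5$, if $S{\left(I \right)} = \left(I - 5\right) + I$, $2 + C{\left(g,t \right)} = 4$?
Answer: $-98$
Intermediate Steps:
$C{\left(g,t \right)} = 2$ ($C{\left(g,t \right)} = -2 + 4 = 2$)
$S{\left(I \right)} = -5 + 2 I$ ($S{\left(I \right)} = \left(-5 + I\right) + I = -5 + 2 I$)
$H{\left(J \right)} = -2 + 2 J$ ($H{\left(J \right)} = \left(\left(-5 + 2 \cdot 2\right) + J\right) 2 = \left(\left(-5 + 4\right) + J\right) 2 = \left(-1 + J\right) 2 = -2 + 2 J$)
$\left(-273 + H{\left(6 \right)}\right) + 33 \cdot 5 = \left(-273 + \left(-2 + 2 \cdot 6\right)\right) + 33 \cdot 5 = \left(-273 + \left(-2 + 12\right)\right) + 165 = \left(-273 + 10\right) + 165 = -263 + 165 = -98$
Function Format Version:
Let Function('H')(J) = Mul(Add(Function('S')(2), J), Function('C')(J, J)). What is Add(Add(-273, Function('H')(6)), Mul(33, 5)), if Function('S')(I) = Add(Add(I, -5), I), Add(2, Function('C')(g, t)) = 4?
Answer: -98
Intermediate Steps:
Function('C')(g, t) = 2 (Function('C')(g, t) = Add(-2, 4) = 2)
Function('S')(I) = Add(-5, Mul(2, I)) (Function('S')(I) = Add(Add(-5, I), I) = Add(-5, Mul(2, I)))
Function('H')(J) = Add(-2, Mul(2, J)) (Function('H')(J) = Mul(Add(Add(-5, Mul(2, 2)), J), 2) = Mul(Add(Add(-5, 4), J), 2) = Mul(Add(-1, J), 2) = Add(-2, Mul(2, J)))
Add(Add(-273, Function('H')(6)), Mul(33, 5)) = Add(Add(-273, Add(-2, Mul(2, 6))), Mul(33, 5)) = Add(Add(-273, Add(-2, 12)), 165) = Add(Add(-273, 10), 165) = Add(-263, 165) = -98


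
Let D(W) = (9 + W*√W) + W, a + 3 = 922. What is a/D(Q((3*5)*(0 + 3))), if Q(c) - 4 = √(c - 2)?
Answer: 919/(13 + √43 + (4 + √43)^(3/2)) ≈ 17.062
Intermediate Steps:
a = 919 (a = -3 + 922 = 919)
Q(c) = 4 + √(-2 + c) (Q(c) = 4 + √(c - 2) = 4 + √(-2 + c))
D(W) = 9 + W + W^(3/2) (D(W) = (9 + W^(3/2)) + W = 9 + W + W^(3/2))
a/D(Q((3*5)*(0 + 3))) = 919/(9 + (4 + √(-2 + (3*5)*(0 + 3))) + (4 + √(-2 + (3*5)*(0 + 3)))^(3/2)) = 919/(9 + (4 + √(-2 + 15*3)) + (4 + √(-2 + 15*3))^(3/2)) = 919/(9 + (4 + √(-2 + 45)) + (4 + √(-2 + 45))^(3/2)) = 919/(9 + (4 + √43) + (4 + √43)^(3/2)) = 919/(13 + √43 + (4 + √43)^(3/2))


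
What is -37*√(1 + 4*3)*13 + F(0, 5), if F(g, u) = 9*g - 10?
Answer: -10 - 481*√13 ≈ -1744.3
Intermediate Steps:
F(g, u) = -10 + 9*g
-37*√(1 + 4*3)*13 + F(0, 5) = -37*√(1 + 4*3)*13 + (-10 + 9*0) = -37*√(1 + 12)*13 + (-10 + 0) = -37*√13*13 - 10 = -481*√13 - 10 = -10 - 481*√13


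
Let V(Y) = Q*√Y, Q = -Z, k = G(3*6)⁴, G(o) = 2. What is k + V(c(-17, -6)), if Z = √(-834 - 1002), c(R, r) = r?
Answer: 16 + 18*√34 ≈ 120.96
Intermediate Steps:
k = 16 (k = 2⁴ = 16)
Z = 6*I*√51 (Z = √(-1836) = 6*I*√51 ≈ 42.849*I)
Q = -6*I*√51 ≈ -42.849*I
V(Y) = -6*I*√51*√Y (V(Y) = (-6*I*√51)*√Y = -6*I*√51*√Y)
k + V(c(-17, -6)) = 16 - 6*I*√51*√(-6) = 16 - 6*I*√51*I*√6 = 16 + 18*√34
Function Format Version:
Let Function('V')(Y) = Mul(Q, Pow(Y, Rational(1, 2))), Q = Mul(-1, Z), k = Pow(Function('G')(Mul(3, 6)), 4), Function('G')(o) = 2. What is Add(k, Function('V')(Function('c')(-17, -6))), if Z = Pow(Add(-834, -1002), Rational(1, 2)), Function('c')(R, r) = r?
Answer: Add(16, Mul(18, Pow(34, Rational(1, 2)))) ≈ 120.96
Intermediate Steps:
k = 16 (k = Pow(2, 4) = 16)
Z = Mul(6, I, Pow(51, Rational(1, 2))) (Z = Pow(-1836, Rational(1, 2)) = Mul(6, I, Pow(51, Rational(1, 2))) ≈ Mul(42.849, I))
Q = Mul(-6, I, Pow(51, Rational(1, 2))) (Q = Mul(-1, Mul(6, I, Pow(51, Rational(1, 2)))) = Mul(-6, I, Pow(51, Rational(1, 2))) ≈ Mul(-42.849, I))
Function('V')(Y) = Mul(-6, I, Pow(51, Rational(1, 2)), Pow(Y, Rational(1, 2))) (Function('V')(Y) = Mul(Mul(-6, I, Pow(51, Rational(1, 2))), Pow(Y, Rational(1, 2))) = Mul(-6, I, Pow(51, Rational(1, 2)), Pow(Y, Rational(1, 2))))
Add(k, Function('V')(Function('c')(-17, -6))) = Add(16, Mul(-6, I, Pow(51, Rational(1, 2)), Pow(-6, Rational(1, 2)))) = Add(16, Mul(-6, I, Pow(51, Rational(1, 2)), Mul(I, Pow(6, Rational(1, 2))))) = Add(16, Mul(18, Pow(34, Rational(1, 2))))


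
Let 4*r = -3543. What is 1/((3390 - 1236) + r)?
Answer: 4/5073 ≈ 0.00078849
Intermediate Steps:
r = -3543/4 (r = (¼)*(-3543) = -3543/4 ≈ -885.75)
1/((3390 - 1236) + r) = 1/((3390 - 1236) - 3543/4) = 1/(2154 - 3543/4) = 1/(5073/4) = 4/5073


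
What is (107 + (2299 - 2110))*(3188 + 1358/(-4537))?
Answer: 4280929008/4537 ≈ 9.4356e+5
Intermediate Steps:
(107 + (2299 - 2110))*(3188 + 1358/(-4537)) = (107 + 189)*(3188 + 1358*(-1/4537)) = 296*(3188 - 1358/4537) = 296*(14462598/4537) = 4280929008/4537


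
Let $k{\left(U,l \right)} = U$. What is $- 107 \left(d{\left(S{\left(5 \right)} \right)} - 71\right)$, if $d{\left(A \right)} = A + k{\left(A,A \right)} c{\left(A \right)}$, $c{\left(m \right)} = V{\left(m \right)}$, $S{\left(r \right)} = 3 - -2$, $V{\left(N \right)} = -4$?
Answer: $9202$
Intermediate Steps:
$S{\left(r \right)} = 5$ ($S{\left(r \right)} = 3 + 2 = 5$)
$c{\left(m \right)} = -4$
$d{\left(A \right)} = - 3 A$ ($d{\left(A \right)} = A + A \left(-4\right) = A - 4 A = - 3 A$)
$- 107 \left(d{\left(S{\left(5 \right)} \right)} - 71\right) = - 107 \left(\left(-3\right) 5 - 71\right) = - 107 \left(-15 - 71\right) = \left(-107\right) \left(-86\right) = 9202$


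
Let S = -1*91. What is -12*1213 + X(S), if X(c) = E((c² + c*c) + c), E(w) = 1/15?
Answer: -218339/15 ≈ -14556.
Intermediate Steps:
S = -91
E(w) = 1/15
X(c) = 1/15
-12*1213 + X(S) = -12*1213 + 1/15 = -14556 + 1/15 = -218339/15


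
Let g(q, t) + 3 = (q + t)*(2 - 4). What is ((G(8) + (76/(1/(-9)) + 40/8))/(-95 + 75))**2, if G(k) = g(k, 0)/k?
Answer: 29713401/25600 ≈ 1160.7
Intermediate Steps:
g(q, t) = -3 - 2*q - 2*t (g(q, t) = -3 + (q + t)*(2 - 4) = -3 + (q + t)*(-2) = -3 + (-2*q - 2*t) = -3 - 2*q - 2*t)
G(k) = (-3 - 2*k)/k (G(k) = (-3 - 2*k - 2*0)/k = (-3 - 2*k + 0)/k = (-3 - 2*k)/k)
((G(8) + (76/(1/(-9)) + 40/8))/(-95 + 75))**2 = (((-2 - 3/8) + (76/(1/(-9)) + 40/8))/(-95 + 75))**2 = (((-2 - 3*1/8) + (76/(-1/9) + 40*(1/8)))/(-20))**2 = (((-2 - 3/8) + (76*(-9) + 5))*(-1/20))**2 = ((-19/8 + (-684 + 5))*(-1/20))**2 = ((-19/8 - 679)*(-1/20))**2 = (-5451/8*(-1/20))**2 = (5451/160)**2 = 29713401/25600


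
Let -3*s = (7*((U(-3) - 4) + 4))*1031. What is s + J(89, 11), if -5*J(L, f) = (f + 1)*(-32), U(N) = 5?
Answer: -179273/15 ≈ -11952.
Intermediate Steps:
J(L, f) = 32/5 + 32*f/5 (J(L, f) = -(f + 1)*(-32)/5 = -(1 + f)*(-32)/5 = -(-32 - 32*f)/5 = 32/5 + 32*f/5)
s = -36085/3 (s = -7*((5 - 4) + 4)*1031/3 = -7*(1 + 4)*1031/3 = -7*5*1031/3 = -35*1031/3 = -⅓*36085 = -36085/3 ≈ -12028.)
s + J(89, 11) = -36085/3 + (32/5 + (32/5)*11) = -36085/3 + (32/5 + 352/5) = -36085/3 + 384/5 = -179273/15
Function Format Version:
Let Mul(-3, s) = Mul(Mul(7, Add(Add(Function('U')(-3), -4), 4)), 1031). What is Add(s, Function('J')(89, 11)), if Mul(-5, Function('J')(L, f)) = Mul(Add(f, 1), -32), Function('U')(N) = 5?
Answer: Rational(-179273, 15) ≈ -11952.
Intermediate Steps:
Function('J')(L, f) = Add(Rational(32, 5), Mul(Rational(32, 5), f)) (Function('J')(L, f) = Mul(Rational(-1, 5), Mul(Add(f, 1), -32)) = Mul(Rational(-1, 5), Mul(Add(1, f), -32)) = Mul(Rational(-1, 5), Add(-32, Mul(-32, f))) = Add(Rational(32, 5), Mul(Rational(32, 5), f)))
s = Rational(-36085, 3) (s = Mul(Rational(-1, 3), Mul(Mul(7, Add(Add(5, -4), 4)), 1031)) = Mul(Rational(-1, 3), Mul(Mul(7, Add(1, 4)), 1031)) = Mul(Rational(-1, 3), Mul(Mul(7, 5), 1031)) = Mul(Rational(-1, 3), Mul(35, 1031)) = Mul(Rational(-1, 3), 36085) = Rational(-36085, 3) ≈ -12028.)
Add(s, Function('J')(89, 11)) = Add(Rational(-36085, 3), Add(Rational(32, 5), Mul(Rational(32, 5), 11))) = Add(Rational(-36085, 3), Add(Rational(32, 5), Rational(352, 5))) = Add(Rational(-36085, 3), Rational(384, 5)) = Rational(-179273, 15)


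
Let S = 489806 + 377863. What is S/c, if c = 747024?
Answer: 289223/249008 ≈ 1.1615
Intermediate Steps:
S = 867669
S/c = 867669/747024 = 867669*(1/747024) = 289223/249008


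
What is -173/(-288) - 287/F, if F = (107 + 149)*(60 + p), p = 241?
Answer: 59143/99072 ≈ 0.59697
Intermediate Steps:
F = 77056 (F = (107 + 149)*(60 + 241) = 256*301 = 77056)
-173/(-288) - 287/F = -173/(-288) - 287/77056 = -173*(-1/288) - 287*1/77056 = 173/288 - 41/11008 = 59143/99072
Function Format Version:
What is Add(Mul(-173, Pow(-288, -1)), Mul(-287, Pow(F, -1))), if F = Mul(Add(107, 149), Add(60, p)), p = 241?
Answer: Rational(59143, 99072) ≈ 0.59697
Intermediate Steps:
F = 77056 (F = Mul(Add(107, 149), Add(60, 241)) = Mul(256, 301) = 77056)
Add(Mul(-173, Pow(-288, -1)), Mul(-287, Pow(F, -1))) = Add(Mul(-173, Pow(-288, -1)), Mul(-287, Pow(77056, -1))) = Add(Mul(-173, Rational(-1, 288)), Mul(-287, Rational(1, 77056))) = Add(Rational(173, 288), Rational(-41, 11008)) = Rational(59143, 99072)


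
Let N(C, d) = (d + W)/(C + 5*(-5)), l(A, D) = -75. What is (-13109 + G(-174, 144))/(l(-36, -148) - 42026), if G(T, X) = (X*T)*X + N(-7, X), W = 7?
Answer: 115877687/1347232 ≈ 86.012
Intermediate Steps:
N(C, d) = (7 + d)/(-25 + C) (N(C, d) = (d + 7)/(C + 5*(-5)) = (7 + d)/(C - 25) = (7 + d)/(-25 + C))
G(T, X) = -7/32 - X/32 + T*X² (G(T, X) = (X*T)*X + (7 + X)/(-25 - 7) = (T*X)*X + (7 + X)/(-32) = T*X² - (7 + X)/32 = T*X² + (-7/32 - X/32) = -7/32 - X/32 + T*X²)
(-13109 + G(-174, 144))/(l(-36, -148) - 42026) = (-13109 + (-7/32 - 1/32*144 - 174*144²))/(-75 - 42026) = (-13109 + (-7/32 - 9/2 - 174*20736))/(-42101) = (-13109 + (-7/32 - 9/2 - 3608064))*(-1/42101) = (-13109 - 115458199/32)*(-1/42101) = -115877687/32*(-1/42101) = 115877687/1347232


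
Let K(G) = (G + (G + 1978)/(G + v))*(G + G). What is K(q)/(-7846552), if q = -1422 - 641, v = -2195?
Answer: -18121740647/16705309208 ≈ -1.0848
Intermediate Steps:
q = -2063
K(G) = 2*G*(G + (1978 + G)/(-2195 + G)) (K(G) = (G + (G + 1978)/(G - 2195))*(G + G) = (G + (1978 + G)/(-2195 + G))*(2*G) = 2*G*(G + (1978 + G)/(-2195 + G)))
K(q)/(-7846552) = (2*(-2063)*(1978 + (-2063)**2 - 2194*(-2063))/(-2195 - 2063))/(-7846552) = (2*(-2063)*(1978 + 4255969 + 4526222)/(-4258))*(-1/7846552) = (2*(-2063)*(-1/4258)*8784169)*(-1/7846552) = (18121740647/2129)*(-1/7846552) = -18121740647/16705309208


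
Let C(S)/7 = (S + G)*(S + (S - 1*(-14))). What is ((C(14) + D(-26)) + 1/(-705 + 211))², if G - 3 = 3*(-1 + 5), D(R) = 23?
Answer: 17835460472025/244036 ≈ 7.3085e+7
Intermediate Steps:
G = 15 (G = 3 + 3*(-1 + 5) = 3 + 3*4 = 3 + 12 = 15)
C(S) = 7*(14 + 2*S)*(15 + S) (C(S) = 7*((S + 15)*(S + (S - 1*(-14)))) = 7*((15 + S)*(S + (S + 14))) = 7*((15 + S)*(S + (14 + S))) = 7*((15 + S)*(14 + 2*S)) = 7*((14 + 2*S)*(15 + S)) = 7*(14 + 2*S)*(15 + S))
((C(14) + D(-26)) + 1/(-705 + 211))² = (((1470 + 14*14² + 308*14) + 23) + 1/(-705 + 211))² = (((1470 + 14*196 + 4312) + 23) + 1/(-494))² = (((1470 + 2744 + 4312) + 23) - 1/494)² = ((8526 + 23) - 1/494)² = (8549 - 1/494)² = (4223205/494)² = 17835460472025/244036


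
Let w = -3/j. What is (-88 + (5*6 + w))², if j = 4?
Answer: 55225/16 ≈ 3451.6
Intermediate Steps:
w = -¾ (w = -3/4 = -3*¼ = -¾ ≈ -0.75000)
(-88 + (5*6 + w))² = (-88 + (5*6 - ¾))² = (-88 + (30 - ¾))² = (-88 + 117/4)² = (-235/4)² = 55225/16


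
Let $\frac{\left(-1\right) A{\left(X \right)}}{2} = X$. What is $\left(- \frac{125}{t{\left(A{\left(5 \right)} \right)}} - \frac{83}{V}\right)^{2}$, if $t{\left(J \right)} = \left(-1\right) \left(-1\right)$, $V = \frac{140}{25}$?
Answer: $\frac{15327225}{784} \approx 19550.0$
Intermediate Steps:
$A{\left(X \right)} = - 2 X$
$V = \frac{28}{5}$ ($V = 140 \cdot \frac{1}{25} = \frac{28}{5} \approx 5.6$)
$t{\left(J \right)} = 1$
$\left(- \frac{125}{t{\left(A{\left(5 \right)} \right)}} - \frac{83}{V}\right)^{2} = \left(- \frac{125}{1} - \frac{83}{\frac{28}{5}}\right)^{2} = \left(\left(-125\right) 1 - \frac{415}{28}\right)^{2} = \left(-125 - \frac{415}{28}\right)^{2} = \left(- \frac{3915}{28}\right)^{2} = \frac{15327225}{784}$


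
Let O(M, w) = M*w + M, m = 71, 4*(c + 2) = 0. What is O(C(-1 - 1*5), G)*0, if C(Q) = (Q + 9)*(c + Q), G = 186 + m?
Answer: 0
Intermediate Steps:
c = -2 (c = -2 + (¼)*0 = -2 + 0 = -2)
G = 257 (G = 186 + 71 = 257)
C(Q) = (-2 + Q)*(9 + Q) (C(Q) = (Q + 9)*(-2 + Q) = (9 + Q)*(-2 + Q) = (-2 + Q)*(9 + Q))
O(M, w) = M + M*w
O(C(-1 - 1*5), G)*0 = ((-18 + (-1 - 1*5)² + 7*(-1 - 1*5))*(1 + 257))*0 = ((-18 + (-1 - 5)² + 7*(-1 - 5))*258)*0 = ((-18 + (-6)² + 7*(-6))*258)*0 = ((-18 + 36 - 42)*258)*0 = -24*258*0 = -6192*0 = 0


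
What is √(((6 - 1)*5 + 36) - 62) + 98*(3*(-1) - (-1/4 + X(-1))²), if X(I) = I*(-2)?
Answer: -4753/8 + I ≈ -594.13 + 1.0*I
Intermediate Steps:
X(I) = -2*I
√(((6 - 1)*5 + 36) - 62) + 98*(3*(-1) - (-1/4 + X(-1))²) = √(((6 - 1)*5 + 36) - 62) + 98*(3*(-1) - (-1/4 - 2*(-1))²) = √((5*5 + 36) - 62) + 98*(-3 - (-1*¼ + 2)²) = √((25 + 36) - 62) + 98*(-3 - (-¼ + 2)²) = √(61 - 62) + 98*(-3 - (7/4)²) = √(-1) + 98*(-3 - 1*49/16) = I + 98*(-3 - 49/16) = I + 98*(-97/16) = I - 4753/8 = -4753/8 + I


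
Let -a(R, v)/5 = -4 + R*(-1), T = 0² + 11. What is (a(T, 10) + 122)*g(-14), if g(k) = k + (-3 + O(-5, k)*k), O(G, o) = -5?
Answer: 10441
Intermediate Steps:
T = 11 (T = 0 + 11 = 11)
g(k) = -3 - 4*k (g(k) = k + (-3 - 5*k) = -3 - 4*k)
a(R, v) = 20 + 5*R (a(R, v) = -5*(-4 + R*(-1)) = -5*(-4 - R) = 20 + 5*R)
(a(T, 10) + 122)*g(-14) = ((20 + 5*11) + 122)*(-3 - 4*(-14)) = ((20 + 55) + 122)*(-3 + 56) = (75 + 122)*53 = 197*53 = 10441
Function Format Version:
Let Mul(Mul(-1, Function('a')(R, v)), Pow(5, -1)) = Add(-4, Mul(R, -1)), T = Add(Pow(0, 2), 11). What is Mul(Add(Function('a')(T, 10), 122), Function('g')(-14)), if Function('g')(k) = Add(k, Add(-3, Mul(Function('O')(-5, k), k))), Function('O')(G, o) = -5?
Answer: 10441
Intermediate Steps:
T = 11 (T = Add(0, 11) = 11)
Function('g')(k) = Add(-3, Mul(-4, k)) (Function('g')(k) = Add(k, Add(-3, Mul(-5, k))) = Add(-3, Mul(-4, k)))
Function('a')(R, v) = Add(20, Mul(5, R)) (Function('a')(R, v) = Mul(-5, Add(-4, Mul(R, -1))) = Mul(-5, Add(-4, Mul(-1, R))) = Add(20, Mul(5, R)))
Mul(Add(Function('a')(T, 10), 122), Function('g')(-14)) = Mul(Add(Add(20, Mul(5, 11)), 122), Add(-3, Mul(-4, -14))) = Mul(Add(Add(20, 55), 122), Add(-3, 56)) = Mul(Add(75, 122), 53) = Mul(197, 53) = 10441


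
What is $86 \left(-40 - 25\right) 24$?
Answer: $-134160$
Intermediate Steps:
$86 \left(-40 - 25\right) 24 = 86 \left(-65\right) 24 = \left(-5590\right) 24 = -134160$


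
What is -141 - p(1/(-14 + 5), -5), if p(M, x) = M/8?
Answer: -10151/72 ≈ -140.99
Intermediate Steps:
p(M, x) = M/8 (p(M, x) = M*(⅛) = M/8)
-141 - p(1/(-14 + 5), -5) = -141 - 1/(8*(-14 + 5)) = -141 - 1/(8*(-9)) = -141 - (-1)/(8*9) = -141 - 1*(-1/72) = -141 + 1/72 = -10151/72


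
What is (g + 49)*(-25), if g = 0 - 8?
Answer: -1025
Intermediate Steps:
g = -8
(g + 49)*(-25) = (-8 + 49)*(-25) = 41*(-25) = -1025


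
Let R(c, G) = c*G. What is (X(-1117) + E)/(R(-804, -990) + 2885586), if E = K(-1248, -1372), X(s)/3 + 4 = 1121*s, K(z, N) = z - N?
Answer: -3756359/3681546 ≈ -1.0203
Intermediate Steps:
X(s) = -12 + 3363*s (X(s) = -12 + 3*(1121*s) = -12 + 3363*s)
R(c, G) = G*c
E = 124 (E = -1248 - 1*(-1372) = -1248 + 1372 = 124)
(X(-1117) + E)/(R(-804, -990) + 2885586) = ((-12 + 3363*(-1117)) + 124)/(-990*(-804) + 2885586) = ((-12 - 3756471) + 124)/(795960 + 2885586) = (-3756483 + 124)/3681546 = -3756359*1/3681546 = -3756359/3681546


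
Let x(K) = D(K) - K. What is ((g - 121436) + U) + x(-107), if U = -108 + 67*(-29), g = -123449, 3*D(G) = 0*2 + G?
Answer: -740594/3 ≈ -2.4686e+5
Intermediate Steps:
D(G) = G/3 (D(G) = (0*2 + G)/3 = (0 + G)/3 = G/3)
x(K) = -2*K/3 (x(K) = K/3 - K = -2*K/3)
U = -2051 (U = -108 - 1943 = -2051)
((g - 121436) + U) + x(-107) = ((-123449 - 121436) - 2051) - 2/3*(-107) = (-244885 - 2051) + 214/3 = -246936 + 214/3 = -740594/3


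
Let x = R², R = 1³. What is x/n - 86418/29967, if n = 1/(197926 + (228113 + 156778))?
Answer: 5821730207/9989 ≈ 5.8281e+5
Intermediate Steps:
n = 1/582817 (n = 1/(197926 + 384891) = 1/582817 ≈ 1.7158e-6)
R = 1
x = 1 (x = 1² = 1)
x/n - 86418/29967 = 1/(1/582817) - 86418/29967 = 1*582817 - 86418*1/29967 = 582817 - 28806/9989 = 5821730207/9989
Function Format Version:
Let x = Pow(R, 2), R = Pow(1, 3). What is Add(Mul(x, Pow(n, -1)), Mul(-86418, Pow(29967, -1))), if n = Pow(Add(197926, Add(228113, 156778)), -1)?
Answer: Rational(5821730207, 9989) ≈ 5.8281e+5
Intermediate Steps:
n = Rational(1, 582817) (n = Pow(Add(197926, 384891), -1) = Pow(582817, -1) = Rational(1, 582817) ≈ 1.7158e-6)
R = 1
x = 1 (x = Pow(1, 2) = 1)
Add(Mul(x, Pow(n, -1)), Mul(-86418, Pow(29967, -1))) = Add(Mul(1, Pow(Rational(1, 582817), -1)), Mul(-86418, Pow(29967, -1))) = Add(Mul(1, 582817), Mul(-86418, Rational(1, 29967))) = Add(582817, Rational(-28806, 9989)) = Rational(5821730207, 9989)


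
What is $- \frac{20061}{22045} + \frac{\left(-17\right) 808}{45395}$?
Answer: $- \frac{242695843}{200146555} \approx -1.2126$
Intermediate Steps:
$- \frac{20061}{22045} + \frac{\left(-17\right) 808}{45395} = \left(-20061\right) \frac{1}{22045} - \frac{13736}{45395} = - \frac{20061}{22045} - \frac{13736}{45395} = - \frac{242695843}{200146555}$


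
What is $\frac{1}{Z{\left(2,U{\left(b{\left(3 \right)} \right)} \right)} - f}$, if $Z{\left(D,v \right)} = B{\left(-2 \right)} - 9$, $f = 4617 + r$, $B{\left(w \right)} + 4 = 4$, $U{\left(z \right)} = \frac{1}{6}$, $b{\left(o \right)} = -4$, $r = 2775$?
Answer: $- \frac{1}{7401} \approx -0.00013512$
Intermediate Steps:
$U{\left(z \right)} = \frac{1}{6}$
$B{\left(w \right)} = 0$ ($B{\left(w \right)} = -4 + 4 = 0$)
$f = 7392$ ($f = 4617 + 2775 = 7392$)
$Z{\left(D,v \right)} = -9$ ($Z{\left(D,v \right)} = 0 - 9 = -9$)
$\frac{1}{Z{\left(2,U{\left(b{\left(3 \right)} \right)} \right)} - f} = \frac{1}{-9 - 7392} = \frac{1}{-7401} = - \frac{1}{7401}$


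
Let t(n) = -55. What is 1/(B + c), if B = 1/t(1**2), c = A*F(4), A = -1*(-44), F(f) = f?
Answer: 55/9679 ≈ 0.0056824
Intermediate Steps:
A = 44
c = 176 (c = 44*4 = 176)
B = -1/55 (B = 1/(-55) = -1/55 ≈ -0.018182)
1/(B + c) = 1/(-1/55 + 176) = 1/(9679/55) = 55/9679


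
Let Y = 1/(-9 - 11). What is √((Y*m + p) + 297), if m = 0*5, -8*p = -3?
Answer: √4758/4 ≈ 17.245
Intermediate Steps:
p = 3/8 (p = -⅛*(-3) = 3/8 ≈ 0.37500)
Y = -1/20 (Y = 1/(-20) = -1/20 ≈ -0.050000)
m = 0
√((Y*m + p) + 297) = √((-1/20*0 + 3/8) + 297) = √((0 + 3/8) + 297) = √(3/8 + 297) = √(2379/8) = √4758/4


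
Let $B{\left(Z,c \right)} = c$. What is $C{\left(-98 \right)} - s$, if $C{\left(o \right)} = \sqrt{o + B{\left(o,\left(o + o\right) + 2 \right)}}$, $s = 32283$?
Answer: $-32283 + 2 i \sqrt{73} \approx -32283.0 + 17.088 i$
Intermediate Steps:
$C{\left(o \right)} = \sqrt{2 + 3 o}$ ($C{\left(o \right)} = \sqrt{o + \left(\left(o + o\right) + 2\right)} = \sqrt{o + \left(2 o + 2\right)} = \sqrt{o + \left(2 + 2 o\right)} = \sqrt{2 + 3 o}$)
$C{\left(-98 \right)} - s = \sqrt{2 + 3 \left(-98\right)} - 32283 = \sqrt{2 - 294} - 32283 = \sqrt{-292} - 32283 = 2 i \sqrt{73} - 32283 = -32283 + 2 i \sqrt{73}$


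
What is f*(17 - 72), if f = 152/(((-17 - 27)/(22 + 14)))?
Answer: 6840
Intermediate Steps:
f = -1368/11 (f = 152/((-44/36)) = 152/((-44*1/36)) = 152/(-11/9) = 152*(-9/11) = -1368/11 ≈ -124.36)
f*(17 - 72) = -1368*(17 - 72)/11 = -1368/11*(-55) = 6840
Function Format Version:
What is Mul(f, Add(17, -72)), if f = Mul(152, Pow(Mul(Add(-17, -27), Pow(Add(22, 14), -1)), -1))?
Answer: 6840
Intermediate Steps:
f = Rational(-1368, 11) (f = Mul(152, Pow(Mul(-44, Pow(36, -1)), -1)) = Mul(152, Pow(Mul(-44, Rational(1, 36)), -1)) = Mul(152, Pow(Rational(-11, 9), -1)) = Mul(152, Rational(-9, 11)) = Rational(-1368, 11) ≈ -124.36)
Mul(f, Add(17, -72)) = Mul(Rational(-1368, 11), Add(17, -72)) = Mul(Rational(-1368, 11), -55) = 6840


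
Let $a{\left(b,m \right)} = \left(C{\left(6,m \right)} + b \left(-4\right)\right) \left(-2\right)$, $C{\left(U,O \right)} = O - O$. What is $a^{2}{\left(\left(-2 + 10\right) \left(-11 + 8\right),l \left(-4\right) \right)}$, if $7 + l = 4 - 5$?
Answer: $36864$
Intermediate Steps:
$l = -8$ ($l = -7 + \left(4 - 5\right) = -7 - 1 = -8$)
$C{\left(U,O \right)} = 0$
$a{\left(b,m \right)} = 8 b$ ($a{\left(b,m \right)} = \left(0 + b \left(-4\right)\right) \left(-2\right) = \left(0 - 4 b\right) \left(-2\right) = - 4 b \left(-2\right) = 8 b$)
$a^{2}{\left(\left(-2 + 10\right) \left(-11 + 8\right),l \left(-4\right) \right)} = \left(8 \left(-2 + 10\right) \left(-11 + 8\right)\right)^{2} = \left(8 \cdot 8 \left(-3\right)\right)^{2} = \left(8 \left(-24\right)\right)^{2} = \left(-192\right)^{2} = 36864$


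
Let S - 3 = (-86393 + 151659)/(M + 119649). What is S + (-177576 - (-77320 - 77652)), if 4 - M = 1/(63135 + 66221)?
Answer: -349806071638971/15477833467 ≈ -22600.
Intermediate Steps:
M = 517423/129356 (M = 4 - 1/(63135 + 66221) = 4 - 1/129356 = 517423/129356 ≈ 4.0000)
S = 54876049097/15477833467 (S = 3 + (-86393 + 151659)/(517423/129356 + 119649) = 3 + 65266/(15477833467/129356) = 3 + 65266*(129356/15477833467) = 3 + 8442548696/15477833467 = 54876049097/15477833467 ≈ 3.5455)
S + (-177576 - (-77320 - 77652)) = 54876049097/15477833467 + (-177576 - (-77320 - 77652)) = 54876049097/15477833467 + (-177576 - 1*(-154972)) = 54876049097/15477833467 + (-177576 + 154972) = 54876049097/15477833467 - 22604 = -349806071638971/15477833467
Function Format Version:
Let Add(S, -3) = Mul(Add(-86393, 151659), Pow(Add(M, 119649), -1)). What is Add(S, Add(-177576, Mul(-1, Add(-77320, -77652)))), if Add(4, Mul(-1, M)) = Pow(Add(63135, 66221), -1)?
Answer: Rational(-349806071638971, 15477833467) ≈ -22600.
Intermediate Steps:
M = Rational(517423, 129356) (M = Add(4, Mul(-1, Pow(Add(63135, 66221), -1))) = Add(4, Mul(-1, Pow(129356, -1))) = Add(4, Mul(-1, Rational(1, 129356))) = Add(4, Rational(-1, 129356)) = Rational(517423, 129356) ≈ 4.0000)
S = Rational(54876049097, 15477833467) (S = Add(3, Mul(Add(-86393, 151659), Pow(Add(Rational(517423, 129356), 119649), -1))) = Add(3, Mul(65266, Pow(Rational(15477833467, 129356), -1))) = Add(3, Mul(65266, Rational(129356, 15477833467))) = Add(3, Rational(8442548696, 15477833467)) = Rational(54876049097, 15477833467) ≈ 3.5455)
Add(S, Add(-177576, Mul(-1, Add(-77320, -77652)))) = Add(Rational(54876049097, 15477833467), Add(-177576, Mul(-1, Add(-77320, -77652)))) = Add(Rational(54876049097, 15477833467), Add(-177576, Mul(-1, -154972))) = Add(Rational(54876049097, 15477833467), Add(-177576, 154972)) = Add(Rational(54876049097, 15477833467), -22604) = Rational(-349806071638971, 15477833467)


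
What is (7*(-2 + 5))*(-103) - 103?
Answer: -2266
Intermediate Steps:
(7*(-2 + 5))*(-103) - 103 = (7*3)*(-103) - 103 = 21*(-103) - 103 = -2163 - 103 = -2266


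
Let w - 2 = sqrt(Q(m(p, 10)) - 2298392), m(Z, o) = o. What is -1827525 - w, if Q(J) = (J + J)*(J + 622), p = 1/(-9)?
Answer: -1827527 - 98*I*sqrt(238) ≈ -1.8275e+6 - 1511.9*I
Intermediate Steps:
p = -1/9 ≈ -0.11111
Q(J) = 2*J*(622 + J) (Q(J) = (2*J)*(622 + J) = 2*J*(622 + J))
w = 2 + 98*I*sqrt(238) (w = 2 + sqrt(2*10*(622 + 10) - 2298392) = 2 + sqrt(2*10*632 - 2298392) = 2 + sqrt(12640 - 2298392) = 2 + sqrt(-2285752) = 2 + 98*I*sqrt(238) ≈ 2.0 + 1511.9*I)
-1827525 - w = -1827525 - (2 + 98*I*sqrt(238)) = -1827525 + (-2 - 98*I*sqrt(238)) = -1827527 - 98*I*sqrt(238)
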